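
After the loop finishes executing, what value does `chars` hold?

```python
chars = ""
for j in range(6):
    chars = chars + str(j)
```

Let's trace through this code step by step.

Initialize: chars = ''
Entering loop: for j in range(6):
After iteration 1: j = 0, chars = '0'
After iteration 2: j = 1, chars = '01'
After iteration 3: j = 2, chars = '012'
After iteration 4: j = 3, chars = '0123'
After iteration 5: j = 4, chars = '01234'
After iteration 6: j = 5, chars = '012345'
Loop ends.

Final answer: '012345'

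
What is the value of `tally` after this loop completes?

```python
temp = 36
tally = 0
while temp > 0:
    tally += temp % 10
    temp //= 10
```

Let's trace through this code step by step.

Initialize: temp = 36
Initialize: tally = 0
Entering loop: while temp > 0:
After iteration 1: temp = 3, tally = 6
After iteration 2: temp = 0, tally = 9
Loop ends.

Final answer: 9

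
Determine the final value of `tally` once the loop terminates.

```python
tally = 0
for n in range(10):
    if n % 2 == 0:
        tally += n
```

Let's trace through this code step by step.

Initialize: tally = 0
Entering loop: for n in range(10):
After iteration 1: n = 0, tally = 0
After iteration 2: n = 1, tally = 0
After iteration 3: n = 2, tally = 2
After iteration 4: n = 3, tally = 2
After iteration 5: n = 4, tally = 6
After iteration 6: n = 5, tally = 6
After iteration 7: n = 6, tally = 12
After iteration 8: n = 7, tally = 12
After iteration 9: n = 8, tally = 20
After iteration 10: n = 9, tally = 20
Loop ends.

Final answer: 20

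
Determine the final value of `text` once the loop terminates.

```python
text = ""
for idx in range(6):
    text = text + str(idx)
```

Let's trace through this code step by step.

Initialize: text = ''
Entering loop: for idx in range(6):
After iteration 1: idx = 0, text = '0'
After iteration 2: idx = 1, text = '01'
After iteration 3: idx = 2, text = '012'
After iteration 4: idx = 3, text = '0123'
After iteration 5: idx = 4, text = '01234'
After iteration 6: idx = 5, text = '012345'
Loop ends.

Final answer: '012345'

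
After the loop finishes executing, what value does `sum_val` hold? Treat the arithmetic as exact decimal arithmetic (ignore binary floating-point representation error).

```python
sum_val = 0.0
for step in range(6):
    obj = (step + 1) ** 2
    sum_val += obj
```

Let's trace through this code step by step.

Initialize: sum_val = 0.0
Entering loop: for step in range(6):
After iteration 1: step = 0, sum_val = 1.0, obj = 1
After iteration 2: step = 1, sum_val = 5.0, obj = 4
After iteration 3: step = 2, sum_val = 14.0, obj = 9
After iteration 4: step = 3, sum_val = 30.0, obj = 16
After iteration 5: step = 4, sum_val = 55.0, obj = 25
After iteration 6: step = 5, sum_val = 91.0, obj = 36
Loop ends.

Final answer: 91.0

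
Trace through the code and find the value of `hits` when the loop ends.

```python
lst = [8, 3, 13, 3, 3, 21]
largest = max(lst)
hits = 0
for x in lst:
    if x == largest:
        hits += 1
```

Let's trace through this code step by step.

Initialize: lst = [8, 3, 13, 3, 3, 21]
Initialize: largest = 21
Initialize: hits = 0
Entering loop: for x in lst:
After iteration 1: x = 8, hits = 0
After iteration 2: x = 3, hits = 0
After iteration 3: x = 13, hits = 0
After iteration 4: x = 3, hits = 0
After iteration 5: x = 3, hits = 0
After iteration 6: x = 21, hits = 1
Loop ends.

Final answer: 1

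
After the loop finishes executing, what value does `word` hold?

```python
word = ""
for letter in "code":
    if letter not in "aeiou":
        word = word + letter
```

Let's trace through this code step by step.

Initialize: word = ''
Entering loop: for letter in "code":
After iteration 1: letter = 'c', word = 'c'
After iteration 2: letter = 'o', word = 'c'
After iteration 3: letter = 'd', word = 'cd'
After iteration 4: letter = 'e', word = 'cd'
Loop ends.

Final answer: 'cd'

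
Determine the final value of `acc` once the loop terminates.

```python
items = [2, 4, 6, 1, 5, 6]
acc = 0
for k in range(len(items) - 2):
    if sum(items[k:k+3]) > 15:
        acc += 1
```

Let's trace through this code step by step.

Initialize: items = [2, 4, 6, 1, 5, 6]
Initialize: acc = 0
Entering loop: for k in range(len(items) - 2):
After iteration 1: k = 0, acc = 0
After iteration 2: k = 1, acc = 0
After iteration 3: k = 2, acc = 0
After iteration 4: k = 3, acc = 0
Loop ends.

Final answer: 0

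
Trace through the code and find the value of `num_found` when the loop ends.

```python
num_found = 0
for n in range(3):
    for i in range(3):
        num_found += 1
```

Let's trace through this code step by step.

Initialize: num_found = 0
Entering loop: for n in range(3):
After iteration 1: n = 0, num_found = 3
After iteration 2: n = 1, num_found = 6
After iteration 3: n = 2, num_found = 9
Loop ends.

Final answer: 9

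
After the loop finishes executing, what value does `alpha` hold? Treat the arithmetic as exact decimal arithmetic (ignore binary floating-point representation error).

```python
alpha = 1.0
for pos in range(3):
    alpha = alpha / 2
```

Let's trace through this code step by step.

Initialize: alpha = 1.0
Entering loop: for pos in range(3):
After iteration 1: pos = 0, alpha = 0.5
After iteration 2: pos = 1, alpha = 0.25
After iteration 3: pos = 2, alpha = 0.125
Loop ends.

Final answer: 0.125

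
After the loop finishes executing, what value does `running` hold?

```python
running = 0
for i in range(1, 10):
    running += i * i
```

Let's trace through this code step by step.

Initialize: running = 0
Entering loop: for i in range(1, 10):
After iteration 1: i = 1, running = 1
After iteration 2: i = 2, running = 5
After iteration 3: i = 3, running = 14
After iteration 4: i = 4, running = 30
After iteration 5: i = 5, running = 55
After iteration 6: i = 6, running = 91
After iteration 7: i = 7, running = 140
After iteration 8: i = 8, running = 204
After iteration 9: i = 9, running = 285
Loop ends.

Final answer: 285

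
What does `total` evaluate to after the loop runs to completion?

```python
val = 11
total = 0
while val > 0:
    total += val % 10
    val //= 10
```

Let's trace through this code step by step.

Initialize: val = 11
Initialize: total = 0
Entering loop: while val > 0:
After iteration 1: val = 1, total = 1
After iteration 2: val = 0, total = 2
Loop ends.

Final answer: 2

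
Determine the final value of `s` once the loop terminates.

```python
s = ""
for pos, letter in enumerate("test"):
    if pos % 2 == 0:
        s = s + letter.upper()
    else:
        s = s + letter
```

Let's trace through this code step by step.

Initialize: s = ''
Entering loop: for pos, letter in enumerate("test"):
After iteration 1: pos = 0, letter = 't', s = 'T'
After iteration 2: pos = 1, letter = 'e', s = 'Te'
After iteration 3: pos = 2, letter = 's', s = 'TeS'
After iteration 4: pos = 3, letter = 't', s = 'TeSt'
Loop ends.

Final answer: 'TeSt'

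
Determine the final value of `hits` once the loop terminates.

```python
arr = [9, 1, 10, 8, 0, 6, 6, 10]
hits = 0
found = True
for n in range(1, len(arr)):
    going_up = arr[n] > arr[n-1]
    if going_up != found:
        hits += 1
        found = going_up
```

Let's trace through this code step by step.

Initialize: arr = [9, 1, 10, 8, 0, 6, 6, 10]
Initialize: hits = 0
Initialize: found = True
Entering loop: for n in range(1, len(arr)):
After iteration 1: n = 1, hits = 1, found = False, going_up = False
After iteration 2: n = 2, hits = 2, found = True, going_up = True
After iteration 3: n = 3, hits = 3, found = False, going_up = False
After iteration 4: n = 4, hits = 3, found = False, going_up = False
After iteration 5: n = 5, hits = 4, found = True, going_up = True
After iteration 6: n = 6, hits = 5, found = False, going_up = False
After iteration 7: n = 7, hits = 6, found = True, going_up = True
Loop ends.

Final answer: 6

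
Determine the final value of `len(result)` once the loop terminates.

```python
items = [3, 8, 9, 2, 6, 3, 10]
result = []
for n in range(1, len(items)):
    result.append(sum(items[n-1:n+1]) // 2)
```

Let's trace through this code step by step.

Initialize: items = [3, 8, 9, 2, 6, 3, 10]
Initialize: result = []
Entering loop: for n in range(1, len(items)):
After iteration 1: n = 1, result = [5]
After iteration 2: n = 2, result = [5, 8]
After iteration 3: n = 3, result = [5, 8, 5]
After iteration 4: n = 4, result = [5, 8, 5, 4]
After iteration 5: n = 5, result = [5, 8, 5, 4, 4]
After iteration 6: n = 6, result = [5, 8, 5, 4, 4, 6]
Loop ends.
len(result) = 6

Final answer: 6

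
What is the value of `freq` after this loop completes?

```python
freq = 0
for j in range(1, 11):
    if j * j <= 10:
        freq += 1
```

Let's trace through this code step by step.

Initialize: freq = 0
Entering loop: for j in range(1, 11):
After iteration 1: j = 1, freq = 1
After iteration 2: j = 2, freq = 2
After iteration 3: j = 3, freq = 3
After iteration 4: j = 4, freq = 3
After iteration 5: j = 5, freq = 3
After iteration 6: j = 6, freq = 3
After iteration 7: j = 7, freq = 3
After iteration 8: j = 8, freq = 3
After iteration 9: j = 9, freq = 3
After iteration 10: j = 10, freq = 3
Loop ends.

Final answer: 3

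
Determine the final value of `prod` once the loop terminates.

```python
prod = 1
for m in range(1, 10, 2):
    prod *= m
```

Let's trace through this code step by step.

Initialize: prod = 1
Entering loop: for m in range(1, 10, 2):
After iteration 1: m = 1, prod = 1
After iteration 2: m = 3, prod = 3
After iteration 3: m = 5, prod = 15
After iteration 4: m = 7, prod = 105
After iteration 5: m = 9, prod = 945
Loop ends.

Final answer: 945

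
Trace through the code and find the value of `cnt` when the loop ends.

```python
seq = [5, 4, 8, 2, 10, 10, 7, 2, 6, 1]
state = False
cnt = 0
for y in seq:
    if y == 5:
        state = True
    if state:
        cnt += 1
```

Let's trace through this code step by step.

Initialize: seq = [5, 4, 8, 2, 10, 10, 7, 2, 6, 1]
Initialize: state = False
Initialize: cnt = 0
Entering loop: for y in seq:
After iteration 1: y = 5, state = True, cnt = 1
After iteration 2: y = 4, state = True, cnt = 2
After iteration 3: y = 8, state = True, cnt = 3
After iteration 4: y = 2, state = True, cnt = 4
After iteration 5: y = 10, state = True, cnt = 5
After iteration 6: y = 10, state = True, cnt = 6
After iteration 7: y = 7, state = True, cnt = 7
After iteration 8: y = 2, state = True, cnt = 8
After iteration 9: y = 6, state = True, cnt = 9
After iteration 10: y = 1, state = True, cnt = 10
Loop ends.

Final answer: 10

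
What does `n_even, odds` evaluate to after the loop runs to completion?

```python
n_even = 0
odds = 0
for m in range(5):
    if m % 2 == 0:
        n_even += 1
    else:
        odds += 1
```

Let's trace through this code step by step.

Initialize: n_even = 0
Initialize: odds = 0
Entering loop: for m in range(5):
After iteration 1: m = 0, n_even = 1, odds = 0
After iteration 2: m = 1, n_even = 1, odds = 1
After iteration 3: m = 2, n_even = 2, odds = 1
After iteration 4: m = 3, n_even = 2, odds = 2
After iteration 5: m = 4, n_even = 3, odds = 2
Loop ends.

Final answer: 3, 2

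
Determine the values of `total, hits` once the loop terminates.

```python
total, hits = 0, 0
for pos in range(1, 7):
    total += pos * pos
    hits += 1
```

Let's trace through this code step by step.

Initialize: total = 0
Initialize: hits = 0
Entering loop: for pos in range(1, 7):
After iteration 1: pos = 1, total = 1, hits = 1
After iteration 2: pos = 2, total = 5, hits = 2
After iteration 3: pos = 3, total = 14, hits = 3
After iteration 4: pos = 4, total = 30, hits = 4
After iteration 5: pos = 5, total = 55, hits = 5
After iteration 6: pos = 6, total = 91, hits = 6
Loop ends.

Final answer: 91, 6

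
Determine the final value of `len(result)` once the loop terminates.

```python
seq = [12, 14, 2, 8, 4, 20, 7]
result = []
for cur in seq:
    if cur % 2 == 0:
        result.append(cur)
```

Let's trace through this code step by step.

Initialize: seq = [12, 14, 2, 8, 4, 20, 7]
Initialize: result = []
Entering loop: for cur in seq:
After iteration 1: cur = 12, result = [12]
After iteration 2: cur = 14, result = [12, 14]
After iteration 3: cur = 2, result = [12, 14, 2]
After iteration 4: cur = 8, result = [12, 14, 2, 8]
After iteration 5: cur = 4, result = [12, 14, 2, 8, 4]
After iteration 6: cur = 20, result = [12, 14, 2, 8, 4, 20]
After iteration 7: cur = 7, result = [12, 14, 2, 8, 4, 20]
Loop ends.
len(result) = 6

Final answer: 6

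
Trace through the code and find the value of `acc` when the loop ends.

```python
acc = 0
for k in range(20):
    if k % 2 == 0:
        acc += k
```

Let's trace through this code step by step.

Initialize: acc = 0
Entering loop: for k in range(20):
After iteration 1: k = 0, acc = 0
After iteration 2: k = 1, acc = 0
After iteration 3: k = 2, acc = 2
After iteration 4: k = 3, acc = 2
After iteration 5: k = 4, acc = 6
After iteration 6: k = 5, acc = 6
After iteration 7: k = 6, acc = 12
After iteration 8: k = 7, acc = 12
After iteration 9: k = 8, acc = 20
After iteration 10: k = 9, acc = 20
After iteration 11: k = 10, acc = 30
After iteration 12: k = 11, acc = 30
After iteration 13: k = 12, acc = 42
After iteration 14: k = 13, acc = 42
After iteration 15: k = 14, acc = 56
After iteration 16: k = 15, acc = 56
After iteration 17: k = 16, acc = 72
After iteration 18: k = 17, acc = 72
After iteration 19: k = 18, acc = 90
After iteration 20: k = 19, acc = 90
Loop ends.

Final answer: 90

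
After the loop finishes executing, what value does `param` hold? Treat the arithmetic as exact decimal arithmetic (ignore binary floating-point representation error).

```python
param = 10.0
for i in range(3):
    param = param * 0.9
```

Let's trace through this code step by step.

Initialize: param = 10.0
Entering loop: for i in range(3):
After iteration 1: i = 0, param = 9.0
After iteration 2: i = 1, param = 8.1
After iteration 3: i = 2, param = 7.29
Loop ends.

Final answer: 7.29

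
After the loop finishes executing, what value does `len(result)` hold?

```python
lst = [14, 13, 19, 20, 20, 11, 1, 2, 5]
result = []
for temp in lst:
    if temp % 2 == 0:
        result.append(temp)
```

Let's trace through this code step by step.

Initialize: lst = [14, 13, 19, 20, 20, 11, 1, 2, 5]
Initialize: result = []
Entering loop: for temp in lst:
After iteration 1: temp = 14, result = [14]
After iteration 2: temp = 13, result = [14]
After iteration 3: temp = 19, result = [14]
After iteration 4: temp = 20, result = [14, 20]
After iteration 5: temp = 20, result = [14, 20, 20]
After iteration 6: temp = 11, result = [14, 20, 20]
After iteration 7: temp = 1, result = [14, 20, 20]
After iteration 8: temp = 2, result = [14, 20, 20, 2]
After iteration 9: temp = 5, result = [14, 20, 20, 2]
Loop ends.
len(result) = 4

Final answer: 4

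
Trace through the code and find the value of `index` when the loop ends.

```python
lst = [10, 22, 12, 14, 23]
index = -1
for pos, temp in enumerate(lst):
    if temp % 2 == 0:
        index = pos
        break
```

Let's trace through this code step by step.

Initialize: lst = [10, 22, 12, 14, 23]
Initialize: index = -1
Entering loop: for pos, temp in enumerate(lst):
After iteration 1: pos = 0, temp = 10, index = 0
Loop ends.

Final answer: 0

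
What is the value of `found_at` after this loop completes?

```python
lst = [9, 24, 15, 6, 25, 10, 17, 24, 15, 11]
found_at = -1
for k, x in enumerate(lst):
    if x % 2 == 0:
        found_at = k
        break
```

Let's trace through this code step by step.

Initialize: lst = [9, 24, 15, 6, 25, 10, 17, 24, 15, 11]
Initialize: found_at = -1
Entering loop: for k, x in enumerate(lst):
After iteration 1: k = 0, x = 9, found_at = -1
After iteration 2: k = 1, x = 24, found_at = 1
Loop ends.

Final answer: 1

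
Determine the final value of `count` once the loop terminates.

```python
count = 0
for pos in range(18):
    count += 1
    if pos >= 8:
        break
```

Let's trace through this code step by step.

Initialize: count = 0
Entering loop: for pos in range(18):
After iteration 1: pos = 0, count = 1
After iteration 2: pos = 1, count = 2
After iteration 3: pos = 2, count = 3
After iteration 4: pos = 3, count = 4
After iteration 5: pos = 4, count = 5
After iteration 6: pos = 5, count = 6
After iteration 7: pos = 6, count = 7
After iteration 8: pos = 7, count = 8
After iteration 9: pos = 8, count = 9
Loop ends.

Final answer: 9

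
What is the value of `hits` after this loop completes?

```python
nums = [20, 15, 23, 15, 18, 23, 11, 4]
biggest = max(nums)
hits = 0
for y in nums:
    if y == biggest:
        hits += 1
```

Let's trace through this code step by step.

Initialize: nums = [20, 15, 23, 15, 18, 23, 11, 4]
Initialize: biggest = 23
Initialize: hits = 0
Entering loop: for y in nums:
After iteration 1: y = 20, hits = 0
After iteration 2: y = 15, hits = 0
After iteration 3: y = 23, hits = 1
After iteration 4: y = 15, hits = 1
After iteration 5: y = 18, hits = 1
After iteration 6: y = 23, hits = 2
After iteration 7: y = 11, hits = 2
After iteration 8: y = 4, hits = 2
Loop ends.

Final answer: 2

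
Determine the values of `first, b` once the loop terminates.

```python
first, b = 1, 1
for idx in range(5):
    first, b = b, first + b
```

Let's trace through this code step by step.

Initialize: first = 1
Initialize: b = 1
Entering loop: for idx in range(5):
After iteration 1: idx = 0, first = 1, b = 2
After iteration 2: idx = 1, first = 2, b = 3
After iteration 3: idx = 2, first = 3, b = 5
After iteration 4: idx = 3, first = 5, b = 8
After iteration 5: idx = 4, first = 8, b = 13
Loop ends.

Final answer: 8, 13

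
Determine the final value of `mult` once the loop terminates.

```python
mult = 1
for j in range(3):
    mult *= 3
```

Let's trace through this code step by step.

Initialize: mult = 1
Entering loop: for j in range(3):
After iteration 1: j = 0, mult = 3
After iteration 2: j = 1, mult = 9
After iteration 3: j = 2, mult = 27
Loop ends.

Final answer: 27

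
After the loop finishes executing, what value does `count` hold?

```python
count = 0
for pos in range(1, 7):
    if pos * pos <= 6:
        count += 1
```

Let's trace through this code step by step.

Initialize: count = 0
Entering loop: for pos in range(1, 7):
After iteration 1: pos = 1, count = 1
After iteration 2: pos = 2, count = 2
After iteration 3: pos = 3, count = 2
After iteration 4: pos = 4, count = 2
After iteration 5: pos = 5, count = 2
After iteration 6: pos = 6, count = 2
Loop ends.

Final answer: 2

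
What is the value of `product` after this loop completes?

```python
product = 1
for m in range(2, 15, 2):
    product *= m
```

Let's trace through this code step by step.

Initialize: product = 1
Entering loop: for m in range(2, 15, 2):
After iteration 1: m = 2, product = 2
After iteration 2: m = 4, product = 8
After iteration 3: m = 6, product = 48
After iteration 4: m = 8, product = 384
After iteration 5: m = 10, product = 3840
After iteration 6: m = 12, product = 46080
After iteration 7: m = 14, product = 645120
Loop ends.

Final answer: 645120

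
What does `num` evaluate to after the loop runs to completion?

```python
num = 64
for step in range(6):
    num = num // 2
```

Let's trace through this code step by step.

Initialize: num = 64
Entering loop: for step in range(6):
After iteration 1: step = 0, num = 32
After iteration 2: step = 1, num = 16
After iteration 3: step = 2, num = 8
After iteration 4: step = 3, num = 4
After iteration 5: step = 4, num = 2
After iteration 6: step = 5, num = 1
Loop ends.

Final answer: 1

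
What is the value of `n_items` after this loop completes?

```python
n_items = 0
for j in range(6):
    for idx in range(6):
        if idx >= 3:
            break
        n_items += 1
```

Let's trace through this code step by step.

Initialize: n_items = 0
Entering loop: for j in range(6):
After iteration 1: j = 0, n_items = 3
After iteration 2: j = 1, n_items = 6
After iteration 3: j = 2, n_items = 9
After iteration 4: j = 3, n_items = 12
After iteration 5: j = 4, n_items = 15
After iteration 6: j = 5, n_items = 18
Loop ends.

Final answer: 18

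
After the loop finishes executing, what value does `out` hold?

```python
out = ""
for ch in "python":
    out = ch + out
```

Let's trace through this code step by step.

Initialize: out = ''
Entering loop: for ch in "python":
After iteration 1: ch = 'p', out = 'p'
After iteration 2: ch = 'y', out = 'yp'
After iteration 3: ch = 't', out = 'typ'
After iteration 4: ch = 'h', out = 'htyp'
After iteration 5: ch = 'o', out = 'ohtyp'
After iteration 6: ch = 'n', out = 'nohtyp'
Loop ends.

Final answer: 'nohtyp'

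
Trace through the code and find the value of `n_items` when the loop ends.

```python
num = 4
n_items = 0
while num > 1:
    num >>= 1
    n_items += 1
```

Let's trace through this code step by step.

Initialize: num = 4
Initialize: n_items = 0
Entering loop: while num > 1:
After iteration 1: num = 2, n_items = 1
After iteration 2: num = 1, n_items = 2
Loop ends.

Final answer: 2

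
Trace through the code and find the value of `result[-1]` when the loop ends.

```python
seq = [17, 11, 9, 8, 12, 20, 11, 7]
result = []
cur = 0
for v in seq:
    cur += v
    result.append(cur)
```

Let's trace through this code step by step.

Initialize: seq = [17, 11, 9, 8, 12, 20, 11, 7]
Initialize: result = []
Initialize: cur = 0
Entering loop: for v in seq:
After iteration 1: v = 17, result = [17], cur = 17
After iteration 2: v = 11, result = [17, 28], cur = 28
After iteration 3: v = 9, result = [17, 28, 37], cur = 37
After iteration 4: v = 8, result = [17, 28, 37, 45], cur = 45
After iteration 5: v = 12, result = [17, 28, 37, 45, 57], cur = 57
After iteration 6: v = 20, result = [17, 28, 37, 45, 57, 77], cur = 77
After iteration 7: v = 11, result = [17, 28, 37, 45, 57, 77, 88], cur = 88
After iteration 8: v = 7, result = [17, 28, 37, 45, 57, 77, 88, 95], cur = 95
Loop ends.
result[-1] = 95

Final answer: 95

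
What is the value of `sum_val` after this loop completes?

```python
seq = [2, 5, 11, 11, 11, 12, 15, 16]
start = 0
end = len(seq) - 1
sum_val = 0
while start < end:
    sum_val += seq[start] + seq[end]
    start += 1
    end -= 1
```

Let's trace through this code step by step.

Initialize: seq = [2, 5, 11, 11, 11, 12, 15, 16]
Initialize: start = 0
Initialize: end = 7
Initialize: sum_val = 0
Entering loop: while start < end:
After iteration 1: start = 1, end = 6, sum_val = 18
After iteration 2: start = 2, end = 5, sum_val = 38
After iteration 3: start = 3, end = 4, sum_val = 61
After iteration 4: start = 4, end = 3, sum_val = 83
Loop ends.

Final answer: 83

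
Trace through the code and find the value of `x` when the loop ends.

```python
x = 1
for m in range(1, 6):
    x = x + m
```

Let's trace through this code step by step.

Initialize: x = 1
Entering loop: for m in range(1, 6):
After iteration 1: m = 1, x = 2
After iteration 2: m = 2, x = 4
After iteration 3: m = 3, x = 7
After iteration 4: m = 4, x = 11
After iteration 5: m = 5, x = 16
Loop ends.

Final answer: 16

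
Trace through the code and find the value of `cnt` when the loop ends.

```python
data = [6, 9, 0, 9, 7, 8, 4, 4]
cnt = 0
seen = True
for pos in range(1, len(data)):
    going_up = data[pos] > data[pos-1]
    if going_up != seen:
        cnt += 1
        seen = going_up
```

Let's trace through this code step by step.

Initialize: data = [6, 9, 0, 9, 7, 8, 4, 4]
Initialize: cnt = 0
Initialize: seen = True
Entering loop: for pos in range(1, len(data)):
After iteration 1: pos = 1, cnt = 0, seen = True, going_up = True
After iteration 2: pos = 2, cnt = 1, seen = False, going_up = False
After iteration 3: pos = 3, cnt = 2, seen = True, going_up = True
After iteration 4: pos = 4, cnt = 3, seen = False, going_up = False
After iteration 5: pos = 5, cnt = 4, seen = True, going_up = True
After iteration 6: pos = 6, cnt = 5, seen = False, going_up = False
After iteration 7: pos = 7, cnt = 5, seen = False, going_up = False
Loop ends.

Final answer: 5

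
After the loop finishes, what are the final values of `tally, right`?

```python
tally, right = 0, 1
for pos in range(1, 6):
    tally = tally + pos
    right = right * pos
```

Let's trace through this code step by step.

Initialize: tally = 0
Initialize: right = 1
Entering loop: for pos in range(1, 6):
After iteration 1: pos = 1, tally = 1, right = 1
After iteration 2: pos = 2, tally = 3, right = 2
After iteration 3: pos = 3, tally = 6, right = 6
After iteration 4: pos = 4, tally = 10, right = 24
After iteration 5: pos = 5, tally = 15, right = 120
Loop ends.

Final answer: 15, 120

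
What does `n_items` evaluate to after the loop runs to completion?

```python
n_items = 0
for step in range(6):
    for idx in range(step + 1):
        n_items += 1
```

Let's trace through this code step by step.

Initialize: n_items = 0
Entering loop: for step in range(6):
After iteration 1: step = 0, n_items = 1, idx = 0
After iteration 2: step = 1, n_items = 3, idx = 1
After iteration 3: step = 2, n_items = 6, idx = 2
After iteration 4: step = 3, n_items = 10, idx = 3
After iteration 5: step = 4, n_items = 15, idx = 4
After iteration 6: step = 5, n_items = 21, idx = 5
Loop ends.

Final answer: 21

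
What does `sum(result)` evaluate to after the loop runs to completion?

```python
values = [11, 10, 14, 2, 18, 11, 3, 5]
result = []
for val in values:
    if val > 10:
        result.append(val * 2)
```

Let's trace through this code step by step.

Initialize: values = [11, 10, 14, 2, 18, 11, 3, 5]
Initialize: result = []
Entering loop: for val in values:
After iteration 1: val = 11, result = [22]
After iteration 2: val = 10, result = [22]
After iteration 3: val = 14, result = [22, 28]
After iteration 4: val = 2, result = [22, 28]
After iteration 5: val = 18, result = [22, 28, 36]
After iteration 6: val = 11, result = [22, 28, 36, 22]
After iteration 7: val = 3, result = [22, 28, 36, 22]
After iteration 8: val = 5, result = [22, 28, 36, 22]
Loop ends.
sum(result) = 108

Final answer: 108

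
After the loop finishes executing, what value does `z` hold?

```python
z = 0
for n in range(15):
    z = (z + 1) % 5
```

Let's trace through this code step by step.

Initialize: z = 0
Entering loop: for n in range(15):
After iteration 1: n = 0, z = 1
After iteration 2: n = 1, z = 2
After iteration 3: n = 2, z = 3
After iteration 4: n = 3, z = 4
After iteration 5: n = 4, z = 0
After iteration 6: n = 5, z = 1
After iteration 7: n = 6, z = 2
After iteration 8: n = 7, z = 3
After iteration 9: n = 8, z = 4
After iteration 10: n = 9, z = 0
After iteration 11: n = 10, z = 1
After iteration 12: n = 11, z = 2
After iteration 13: n = 12, z = 3
After iteration 14: n = 13, z = 4
After iteration 15: n = 14, z = 0
Loop ends.

Final answer: 0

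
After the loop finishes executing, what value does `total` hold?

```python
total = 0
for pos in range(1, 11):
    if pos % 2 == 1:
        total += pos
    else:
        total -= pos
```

Let's trace through this code step by step.

Initialize: total = 0
Entering loop: for pos in range(1, 11):
After iteration 1: pos = 1, total = 1
After iteration 2: pos = 2, total = -1
After iteration 3: pos = 3, total = 2
After iteration 4: pos = 4, total = -2
After iteration 5: pos = 5, total = 3
After iteration 6: pos = 6, total = -3
After iteration 7: pos = 7, total = 4
After iteration 8: pos = 8, total = -4
After iteration 9: pos = 9, total = 5
After iteration 10: pos = 10, total = -5
Loop ends.

Final answer: -5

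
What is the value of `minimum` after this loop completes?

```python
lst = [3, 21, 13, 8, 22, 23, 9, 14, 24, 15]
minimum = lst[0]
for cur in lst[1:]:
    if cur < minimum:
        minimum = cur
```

Let's trace through this code step by step.

Initialize: lst = [3, 21, 13, 8, 22, 23, 9, 14, 24, 15]
Initialize: minimum = 3
Entering loop: for cur in lst[1:]:
After iteration 1: cur = 21, minimum = 3
After iteration 2: cur = 13, minimum = 3
After iteration 3: cur = 8, minimum = 3
After iteration 4: cur = 22, minimum = 3
After iteration 5: cur = 23, minimum = 3
After iteration 6: cur = 9, minimum = 3
After iteration 7: cur = 14, minimum = 3
After iteration 8: cur = 24, minimum = 3
After iteration 9: cur = 15, minimum = 3
Loop ends.

Final answer: 3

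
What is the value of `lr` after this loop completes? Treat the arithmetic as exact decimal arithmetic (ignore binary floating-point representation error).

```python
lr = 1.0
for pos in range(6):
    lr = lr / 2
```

Let's trace through this code step by step.

Initialize: lr = 1.0
Entering loop: for pos in range(6):
After iteration 1: pos = 0, lr = 0.5
After iteration 2: pos = 1, lr = 0.25
After iteration 3: pos = 2, lr = 0.125
After iteration 4: pos = 3, lr = 0.0625
After iteration 5: pos = 4, lr = 0.03125
After iteration 6: pos = 5, lr = 0.015625
Loop ends.

Final answer: 0.015625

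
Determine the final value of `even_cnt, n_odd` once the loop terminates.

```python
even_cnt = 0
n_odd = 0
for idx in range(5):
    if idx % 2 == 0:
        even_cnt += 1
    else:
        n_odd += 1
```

Let's trace through this code step by step.

Initialize: even_cnt = 0
Initialize: n_odd = 0
Entering loop: for idx in range(5):
After iteration 1: idx = 0, even_cnt = 1, n_odd = 0
After iteration 2: idx = 1, even_cnt = 1, n_odd = 1
After iteration 3: idx = 2, even_cnt = 2, n_odd = 1
After iteration 4: idx = 3, even_cnt = 2, n_odd = 2
After iteration 5: idx = 4, even_cnt = 3, n_odd = 2
Loop ends.

Final answer: 3, 2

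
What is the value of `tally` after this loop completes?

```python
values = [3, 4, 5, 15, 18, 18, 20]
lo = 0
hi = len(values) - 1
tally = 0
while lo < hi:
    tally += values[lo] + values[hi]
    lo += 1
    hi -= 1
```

Let's trace through this code step by step.

Initialize: values = [3, 4, 5, 15, 18, 18, 20]
Initialize: lo = 0
Initialize: hi = 6
Initialize: tally = 0
Entering loop: while lo < hi:
After iteration 1: lo = 1, hi = 5, tally = 23
After iteration 2: lo = 2, hi = 4, tally = 45
After iteration 3: lo = 3, hi = 3, tally = 68
Loop ends.

Final answer: 68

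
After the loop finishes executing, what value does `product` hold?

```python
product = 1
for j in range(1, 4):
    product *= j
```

Let's trace through this code step by step.

Initialize: product = 1
Entering loop: for j in range(1, 4):
After iteration 1: j = 1, product = 1
After iteration 2: j = 2, product = 2
After iteration 3: j = 3, product = 6
Loop ends.

Final answer: 6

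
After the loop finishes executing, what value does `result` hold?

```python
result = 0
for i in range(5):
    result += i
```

Let's trace through this code step by step.

Initialize: result = 0
Entering loop: for i in range(5):
After iteration 1: i = 0, result = 0
After iteration 2: i = 1, result = 1
After iteration 3: i = 2, result = 3
After iteration 4: i = 3, result = 6
After iteration 5: i = 4, result = 10
Loop ends.

Final answer: 10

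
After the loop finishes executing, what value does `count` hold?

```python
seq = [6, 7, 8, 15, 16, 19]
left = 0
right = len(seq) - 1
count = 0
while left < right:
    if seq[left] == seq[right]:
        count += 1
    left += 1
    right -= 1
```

Let's trace through this code step by step.

Initialize: seq = [6, 7, 8, 15, 16, 19]
Initialize: left = 0
Initialize: right = 5
Initialize: count = 0
Entering loop: while left < right:
After iteration 1: left = 1, right = 4, count = 0
After iteration 2: left = 2, right = 3, count = 0
After iteration 3: left = 3, right = 2, count = 0
Loop ends.

Final answer: 0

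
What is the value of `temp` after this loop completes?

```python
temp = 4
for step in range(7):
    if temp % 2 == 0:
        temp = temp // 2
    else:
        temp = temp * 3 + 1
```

Let's trace through this code step by step.

Initialize: temp = 4
Entering loop: for step in range(7):
After iteration 1: step = 0, temp = 2
After iteration 2: step = 1, temp = 1
After iteration 3: step = 2, temp = 4
After iteration 4: step = 3, temp = 2
After iteration 5: step = 4, temp = 1
After iteration 6: step = 5, temp = 4
After iteration 7: step = 6, temp = 2
Loop ends.

Final answer: 2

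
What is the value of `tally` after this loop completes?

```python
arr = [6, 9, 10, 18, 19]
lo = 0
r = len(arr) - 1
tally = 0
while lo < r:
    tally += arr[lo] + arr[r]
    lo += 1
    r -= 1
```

Let's trace through this code step by step.

Initialize: arr = [6, 9, 10, 18, 19]
Initialize: lo = 0
Initialize: r = 4
Initialize: tally = 0
Entering loop: while lo < r:
After iteration 1: lo = 1, r = 3, tally = 25
After iteration 2: lo = 2, r = 2, tally = 52
Loop ends.

Final answer: 52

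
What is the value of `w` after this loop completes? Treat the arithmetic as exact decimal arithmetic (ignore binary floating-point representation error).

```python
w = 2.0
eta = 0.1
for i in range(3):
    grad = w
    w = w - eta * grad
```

Let's trace through this code step by step.

Initialize: w = 2.0
Initialize: eta = 0.1
Entering loop: for i in range(3):
After iteration 1: i = 0, w = 1.8, grad = 2.0
After iteration 2: i = 1, w = 1.62, grad = 1.8
After iteration 3: i = 2, w = 1.458, grad = 1.62
Loop ends.

Final answer: 1.458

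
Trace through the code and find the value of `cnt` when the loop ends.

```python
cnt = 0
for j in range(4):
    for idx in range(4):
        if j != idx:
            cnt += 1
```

Let's trace through this code step by step.

Initialize: cnt = 0
Entering loop: for j in range(4):
After iteration 1: j = 0, cnt = 3
After iteration 2: j = 1, cnt = 6
After iteration 3: j = 2, cnt = 9
After iteration 4: j = 3, cnt = 12
Loop ends.

Final answer: 12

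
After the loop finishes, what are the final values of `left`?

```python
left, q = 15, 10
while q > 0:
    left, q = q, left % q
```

Let's trace through this code step by step.

Initialize: left = 15
Initialize: q = 10
Entering loop: while q > 0:
After iteration 1: left = 10, q = 5
After iteration 2: left = 5, q = 0
Loop ends.

Final answer: 5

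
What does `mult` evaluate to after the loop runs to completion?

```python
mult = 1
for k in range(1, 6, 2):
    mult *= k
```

Let's trace through this code step by step.

Initialize: mult = 1
Entering loop: for k in range(1, 6, 2):
After iteration 1: k = 1, mult = 1
After iteration 2: k = 3, mult = 3
After iteration 3: k = 5, mult = 15
Loop ends.

Final answer: 15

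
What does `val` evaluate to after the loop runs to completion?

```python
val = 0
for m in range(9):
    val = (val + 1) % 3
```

Let's trace through this code step by step.

Initialize: val = 0
Entering loop: for m in range(9):
After iteration 1: m = 0, val = 1
After iteration 2: m = 1, val = 2
After iteration 3: m = 2, val = 0
After iteration 4: m = 3, val = 1
After iteration 5: m = 4, val = 2
After iteration 6: m = 5, val = 0
After iteration 7: m = 6, val = 1
After iteration 8: m = 7, val = 2
After iteration 9: m = 8, val = 0
Loop ends.

Final answer: 0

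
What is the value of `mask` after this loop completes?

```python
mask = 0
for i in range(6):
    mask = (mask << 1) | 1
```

Let's trace through this code step by step.

Initialize: mask = 0
Entering loop: for i in range(6):
After iteration 1: i = 0, mask = 1
After iteration 2: i = 1, mask = 3
After iteration 3: i = 2, mask = 7
After iteration 4: i = 3, mask = 15
After iteration 5: i = 4, mask = 31
After iteration 6: i = 5, mask = 63
Loop ends.

Final answer: 63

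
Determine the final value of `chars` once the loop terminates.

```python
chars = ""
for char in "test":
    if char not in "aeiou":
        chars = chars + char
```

Let's trace through this code step by step.

Initialize: chars = ''
Entering loop: for char in "test":
After iteration 1: char = 't', chars = 't'
After iteration 2: char = 'e', chars = 't'
After iteration 3: char = 's', chars = 'ts'
After iteration 4: char = 't', chars = 'tst'
Loop ends.

Final answer: 'tst'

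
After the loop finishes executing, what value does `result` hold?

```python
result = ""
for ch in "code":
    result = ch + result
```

Let's trace through this code step by step.

Initialize: result = ''
Entering loop: for ch in "code":
After iteration 1: ch = 'c', result = 'c'
After iteration 2: ch = 'o', result = 'oc'
After iteration 3: ch = 'd', result = 'doc'
After iteration 4: ch = 'e', result = 'edoc'
Loop ends.

Final answer: 'edoc'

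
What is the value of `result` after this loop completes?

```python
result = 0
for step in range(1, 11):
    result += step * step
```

Let's trace through this code step by step.

Initialize: result = 0
Entering loop: for step in range(1, 11):
After iteration 1: step = 1, result = 1
After iteration 2: step = 2, result = 5
After iteration 3: step = 3, result = 14
After iteration 4: step = 4, result = 30
After iteration 5: step = 5, result = 55
After iteration 6: step = 6, result = 91
After iteration 7: step = 7, result = 140
After iteration 8: step = 8, result = 204
After iteration 9: step = 9, result = 285
After iteration 10: step = 10, result = 385
Loop ends.

Final answer: 385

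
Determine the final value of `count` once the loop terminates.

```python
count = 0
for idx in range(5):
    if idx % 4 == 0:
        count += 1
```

Let's trace through this code step by step.

Initialize: count = 0
Entering loop: for idx in range(5):
After iteration 1: idx = 0, count = 1
After iteration 2: idx = 1, count = 1
After iteration 3: idx = 2, count = 1
After iteration 4: idx = 3, count = 1
After iteration 5: idx = 4, count = 2
Loop ends.

Final answer: 2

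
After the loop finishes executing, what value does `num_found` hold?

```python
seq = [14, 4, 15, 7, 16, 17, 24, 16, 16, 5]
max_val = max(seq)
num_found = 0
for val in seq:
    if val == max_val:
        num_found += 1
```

Let's trace through this code step by step.

Initialize: seq = [14, 4, 15, 7, 16, 17, 24, 16, 16, 5]
Initialize: max_val = 24
Initialize: num_found = 0
Entering loop: for val in seq:
After iteration 1: val = 14, num_found = 0
After iteration 2: val = 4, num_found = 0
After iteration 3: val = 15, num_found = 0
After iteration 4: val = 7, num_found = 0
After iteration 5: val = 16, num_found = 0
After iteration 6: val = 17, num_found = 0
After iteration 7: val = 24, num_found = 1
After iteration 8: val = 16, num_found = 1
After iteration 9: val = 16, num_found = 1
After iteration 10: val = 5, num_found = 1
Loop ends.

Final answer: 1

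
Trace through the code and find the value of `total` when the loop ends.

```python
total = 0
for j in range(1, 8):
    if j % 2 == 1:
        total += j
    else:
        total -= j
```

Let's trace through this code step by step.

Initialize: total = 0
Entering loop: for j in range(1, 8):
After iteration 1: j = 1, total = 1
After iteration 2: j = 2, total = -1
After iteration 3: j = 3, total = 2
After iteration 4: j = 4, total = -2
After iteration 5: j = 5, total = 3
After iteration 6: j = 6, total = -3
After iteration 7: j = 7, total = 4
Loop ends.

Final answer: 4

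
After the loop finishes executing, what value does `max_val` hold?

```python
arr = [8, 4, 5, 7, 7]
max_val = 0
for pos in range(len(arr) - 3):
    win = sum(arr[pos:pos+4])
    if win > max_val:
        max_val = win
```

Let's trace through this code step by step.

Initialize: arr = [8, 4, 5, 7, 7]
Initialize: max_val = 0
Entering loop: for pos in range(len(arr) - 3):
After iteration 1: pos = 0, max_val = 24, win = 24
After iteration 2: pos = 1, max_val = 24, win = 23
Loop ends.

Final answer: 24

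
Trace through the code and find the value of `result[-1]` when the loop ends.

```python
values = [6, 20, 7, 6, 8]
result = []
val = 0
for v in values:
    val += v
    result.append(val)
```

Let's trace through this code step by step.

Initialize: values = [6, 20, 7, 6, 8]
Initialize: result = []
Initialize: val = 0
Entering loop: for v in values:
After iteration 1: v = 6, result = [6], val = 6
After iteration 2: v = 20, result = [6, 26], val = 26
After iteration 3: v = 7, result = [6, 26, 33], val = 33
After iteration 4: v = 6, result = [6, 26, 33, 39], val = 39
After iteration 5: v = 8, result = [6, 26, 33, 39, 47], val = 47
Loop ends.
result[-1] = 47

Final answer: 47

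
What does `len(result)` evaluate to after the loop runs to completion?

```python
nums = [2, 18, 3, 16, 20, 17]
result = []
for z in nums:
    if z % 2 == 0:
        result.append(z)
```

Let's trace through this code step by step.

Initialize: nums = [2, 18, 3, 16, 20, 17]
Initialize: result = []
Entering loop: for z in nums:
After iteration 1: z = 2, result = [2]
After iteration 2: z = 18, result = [2, 18]
After iteration 3: z = 3, result = [2, 18]
After iteration 4: z = 16, result = [2, 18, 16]
After iteration 5: z = 20, result = [2, 18, 16, 20]
After iteration 6: z = 17, result = [2, 18, 16, 20]
Loop ends.
len(result) = 4

Final answer: 4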